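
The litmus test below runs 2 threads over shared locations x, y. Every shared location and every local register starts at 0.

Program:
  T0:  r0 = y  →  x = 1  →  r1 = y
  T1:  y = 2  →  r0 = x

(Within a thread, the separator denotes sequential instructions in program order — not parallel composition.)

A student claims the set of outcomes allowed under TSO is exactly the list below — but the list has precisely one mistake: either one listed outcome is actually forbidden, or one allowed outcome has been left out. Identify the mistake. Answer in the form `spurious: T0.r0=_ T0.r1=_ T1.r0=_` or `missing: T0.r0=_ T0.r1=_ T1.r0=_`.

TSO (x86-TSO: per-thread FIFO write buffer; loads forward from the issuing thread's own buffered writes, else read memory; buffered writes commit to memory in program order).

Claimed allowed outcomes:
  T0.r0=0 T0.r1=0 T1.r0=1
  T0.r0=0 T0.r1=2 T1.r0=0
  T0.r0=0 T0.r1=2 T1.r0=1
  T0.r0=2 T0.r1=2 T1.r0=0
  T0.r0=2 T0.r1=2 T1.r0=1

missing: T0.r0=0 T0.r1=0 T1.r0=0

outcome vector order: (T0.r0,T0.r1,T1.r0)
under TSO → 000; 001; 020; 021; 220; 221
TSO∖claimed = {000}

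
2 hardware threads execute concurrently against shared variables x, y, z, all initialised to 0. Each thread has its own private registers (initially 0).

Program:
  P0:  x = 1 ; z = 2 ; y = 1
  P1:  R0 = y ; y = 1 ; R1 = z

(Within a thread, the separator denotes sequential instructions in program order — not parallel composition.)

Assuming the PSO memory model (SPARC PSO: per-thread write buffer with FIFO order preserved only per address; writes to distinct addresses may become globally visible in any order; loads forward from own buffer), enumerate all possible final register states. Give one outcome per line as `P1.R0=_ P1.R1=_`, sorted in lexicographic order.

P1.R0=0 P1.R1=0
P1.R0=0 P1.R1=2
P1.R0=1 P1.R1=0
P1.R0=1 P1.R1=2

outcome vector order: (P1.R0,P1.R1)
|PSO outcomes| = 4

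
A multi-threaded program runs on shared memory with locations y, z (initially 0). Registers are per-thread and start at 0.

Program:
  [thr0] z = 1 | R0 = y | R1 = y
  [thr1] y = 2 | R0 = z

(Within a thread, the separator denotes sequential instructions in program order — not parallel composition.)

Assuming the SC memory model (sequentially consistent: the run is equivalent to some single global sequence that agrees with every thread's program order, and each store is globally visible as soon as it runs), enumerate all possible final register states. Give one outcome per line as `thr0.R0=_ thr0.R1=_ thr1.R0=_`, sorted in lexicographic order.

thr0.R0=0 thr0.R1=0 thr1.R0=1
thr0.R0=0 thr0.R1=2 thr1.R0=1
thr0.R0=2 thr0.R1=2 thr1.R0=0
thr0.R0=2 thr0.R1=2 thr1.R0=1

outcome vector order: (thr0.R0,thr0.R1,thr1.R0)
|SC outcomes| = 4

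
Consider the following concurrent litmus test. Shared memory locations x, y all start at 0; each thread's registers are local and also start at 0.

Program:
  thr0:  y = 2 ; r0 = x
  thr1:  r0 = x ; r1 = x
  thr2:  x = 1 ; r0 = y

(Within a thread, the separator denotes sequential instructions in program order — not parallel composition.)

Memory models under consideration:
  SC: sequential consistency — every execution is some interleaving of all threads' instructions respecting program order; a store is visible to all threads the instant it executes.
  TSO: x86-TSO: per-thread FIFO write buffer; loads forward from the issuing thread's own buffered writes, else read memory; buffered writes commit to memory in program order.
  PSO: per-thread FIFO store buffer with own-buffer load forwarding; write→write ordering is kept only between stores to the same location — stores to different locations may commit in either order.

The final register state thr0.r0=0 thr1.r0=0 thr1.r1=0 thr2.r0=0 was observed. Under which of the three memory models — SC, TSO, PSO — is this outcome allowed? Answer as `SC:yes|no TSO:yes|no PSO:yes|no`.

SC:no TSO:yes PSO:yes

outcome vector order: (thr0.r0,thr1.r0,thr1.r1,thr2.r0)
under SC → (0,0,0,2); (0,0,1,2); (0,1,1,2); (1,0,0,0); (1,0,0,2); (1,0,1,0); (1,0,1,2); (1,1,1,0); (1,1,1,2)
under TSO → (0,0,0,0); (0,0,0,2); (0,0,1,0); (0,0,1,2); (0,1,1,0); (0,1,1,2); (1,0,0,0); (1,0,0,2); (1,0,1,0); (1,0,1,2); (1,1,1,0); (1,1,1,2)
under PSO → (0,0,0,0); (0,0,0,2); (0,0,1,0); (0,0,1,2); (0,1,1,0); (0,1,1,2); (1,0,0,0); (1,0,0,2); (1,0,1,0); (1,0,1,2); (1,1,1,0); (1,1,1,2)
target (0,0,0,0) ∈ {TSO,PSO}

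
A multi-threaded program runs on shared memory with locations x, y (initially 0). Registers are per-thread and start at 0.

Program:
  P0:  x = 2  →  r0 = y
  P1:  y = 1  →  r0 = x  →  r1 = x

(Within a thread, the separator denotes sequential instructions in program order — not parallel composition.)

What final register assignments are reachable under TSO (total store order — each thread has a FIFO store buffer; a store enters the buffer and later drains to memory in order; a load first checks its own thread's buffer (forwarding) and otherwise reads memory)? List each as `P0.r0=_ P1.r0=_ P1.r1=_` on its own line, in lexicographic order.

outcome vector order: (P0.r0,P1.r0,P1.r1)
|TSO outcomes| = 6

P0.r0=0 P1.r0=0 P1.r1=0
P0.r0=0 P1.r0=0 P1.r1=2
P0.r0=0 P1.r0=2 P1.r1=2
P0.r0=1 P1.r0=0 P1.r1=0
P0.r0=1 P1.r0=0 P1.r1=2
P0.r0=1 P1.r0=2 P1.r1=2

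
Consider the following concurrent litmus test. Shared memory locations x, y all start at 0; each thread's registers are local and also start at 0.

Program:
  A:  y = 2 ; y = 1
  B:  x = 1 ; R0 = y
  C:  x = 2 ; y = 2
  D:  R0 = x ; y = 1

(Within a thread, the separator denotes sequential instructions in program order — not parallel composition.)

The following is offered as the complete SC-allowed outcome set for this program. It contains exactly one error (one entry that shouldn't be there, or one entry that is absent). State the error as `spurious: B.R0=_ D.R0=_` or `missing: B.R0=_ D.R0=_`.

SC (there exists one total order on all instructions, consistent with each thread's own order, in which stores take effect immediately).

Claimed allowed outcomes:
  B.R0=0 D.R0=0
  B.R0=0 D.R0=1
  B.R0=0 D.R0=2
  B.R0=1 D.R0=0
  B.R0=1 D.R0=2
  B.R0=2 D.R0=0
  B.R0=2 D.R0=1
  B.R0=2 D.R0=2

missing: B.R0=1 D.R0=1

outcome vector order: (B.R0,D.R0)
SC: 9 outcomes — {<0 0> <0 1> <0 2> <1 0> <1 1> <1 2> <2 0> <2 1> <2 2>}
SC∖claimed = {<1 1>}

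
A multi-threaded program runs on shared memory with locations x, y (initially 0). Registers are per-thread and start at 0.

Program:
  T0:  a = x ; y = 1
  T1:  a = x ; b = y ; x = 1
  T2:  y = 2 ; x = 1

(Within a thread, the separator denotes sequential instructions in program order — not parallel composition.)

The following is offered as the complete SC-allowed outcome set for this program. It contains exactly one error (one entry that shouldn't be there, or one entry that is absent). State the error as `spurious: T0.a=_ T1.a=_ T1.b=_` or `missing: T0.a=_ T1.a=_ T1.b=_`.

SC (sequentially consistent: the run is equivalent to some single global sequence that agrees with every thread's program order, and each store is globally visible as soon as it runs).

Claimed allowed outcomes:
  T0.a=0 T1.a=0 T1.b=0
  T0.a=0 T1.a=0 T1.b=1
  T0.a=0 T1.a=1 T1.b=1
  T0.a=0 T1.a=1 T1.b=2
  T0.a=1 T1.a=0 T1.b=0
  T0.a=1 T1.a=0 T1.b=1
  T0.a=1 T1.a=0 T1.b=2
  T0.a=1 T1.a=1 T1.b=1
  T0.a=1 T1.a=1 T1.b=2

missing: T0.a=0 T1.a=0 T1.b=2

outcome vector order: (T0.a,T1.a,T1.b)
under SC → <0 0 0>, <0 0 1>, <0 0 2>, <0 1 1>, <0 1 2>, <1 0 0>, <1 0 1>, <1 0 2>, <1 1 1>, <1 1 2>
SC∖claimed = {<0 0 2>}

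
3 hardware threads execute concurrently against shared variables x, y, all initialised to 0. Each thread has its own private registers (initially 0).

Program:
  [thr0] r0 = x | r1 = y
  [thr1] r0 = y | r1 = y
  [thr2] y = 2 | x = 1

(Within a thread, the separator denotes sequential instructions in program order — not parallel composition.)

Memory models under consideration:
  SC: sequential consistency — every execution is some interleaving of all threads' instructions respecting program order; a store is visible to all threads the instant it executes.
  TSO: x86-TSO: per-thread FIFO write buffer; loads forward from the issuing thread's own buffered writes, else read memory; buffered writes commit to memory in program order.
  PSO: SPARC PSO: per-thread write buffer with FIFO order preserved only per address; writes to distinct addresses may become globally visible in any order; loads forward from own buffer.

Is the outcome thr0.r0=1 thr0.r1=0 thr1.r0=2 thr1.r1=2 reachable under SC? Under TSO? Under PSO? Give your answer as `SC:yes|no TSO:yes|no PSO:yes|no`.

outcome vector order: (thr0.r0,thr0.r1,thr1.r0,thr1.r1)
SC (9): (0,0,0,0), (0,0,0,2), (0,0,2,2), (0,2,0,0), (0,2,0,2), (0,2,2,2), (1,2,0,0), (1,2,0,2), (1,2,2,2)
TSO (9): (0,0,0,0), (0,0,0,2), (0,0,2,2), (0,2,0,0), (0,2,0,2), (0,2,2,2), (1,2,0,0), (1,2,0,2), (1,2,2,2)
PSO (12): (0,0,0,0), (0,0,0,2), (0,0,2,2), (0,2,0,0), (0,2,0,2), (0,2,2,2), (1,0,0,0), (1,0,0,2), (1,0,2,2), (1,2,0,0), (1,2,0,2), (1,2,2,2)
target (1,0,2,2) ∈ {PSO}

SC:no TSO:no PSO:yes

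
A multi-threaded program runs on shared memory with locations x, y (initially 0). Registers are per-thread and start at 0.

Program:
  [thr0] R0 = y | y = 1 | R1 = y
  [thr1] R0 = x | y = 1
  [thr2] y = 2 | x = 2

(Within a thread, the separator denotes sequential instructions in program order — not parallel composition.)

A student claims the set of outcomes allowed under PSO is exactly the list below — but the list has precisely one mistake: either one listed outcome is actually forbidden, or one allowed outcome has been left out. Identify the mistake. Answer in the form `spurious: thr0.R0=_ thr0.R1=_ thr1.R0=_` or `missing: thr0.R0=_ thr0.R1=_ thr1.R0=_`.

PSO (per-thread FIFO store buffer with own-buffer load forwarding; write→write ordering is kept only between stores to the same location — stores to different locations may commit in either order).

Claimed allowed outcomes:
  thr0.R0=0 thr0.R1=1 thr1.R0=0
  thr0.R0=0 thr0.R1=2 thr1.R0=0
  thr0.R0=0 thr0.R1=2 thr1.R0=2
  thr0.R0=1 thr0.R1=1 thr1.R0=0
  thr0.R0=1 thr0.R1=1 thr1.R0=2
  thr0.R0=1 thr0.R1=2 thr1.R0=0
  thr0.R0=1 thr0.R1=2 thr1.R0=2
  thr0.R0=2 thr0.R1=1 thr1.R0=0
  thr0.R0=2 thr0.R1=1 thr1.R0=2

outcome vector order: (thr0.R0,thr0.R1,thr1.R0)
under PSO → (0,1,0), (0,1,2), (0,2,0), (0,2,2), (1,1,0), (1,1,2), (1,2,0), (1,2,2), (2,1,0), (2,1,2)
PSO∖claimed = {(0,1,2)}

missing: thr0.R0=0 thr0.R1=1 thr1.R0=2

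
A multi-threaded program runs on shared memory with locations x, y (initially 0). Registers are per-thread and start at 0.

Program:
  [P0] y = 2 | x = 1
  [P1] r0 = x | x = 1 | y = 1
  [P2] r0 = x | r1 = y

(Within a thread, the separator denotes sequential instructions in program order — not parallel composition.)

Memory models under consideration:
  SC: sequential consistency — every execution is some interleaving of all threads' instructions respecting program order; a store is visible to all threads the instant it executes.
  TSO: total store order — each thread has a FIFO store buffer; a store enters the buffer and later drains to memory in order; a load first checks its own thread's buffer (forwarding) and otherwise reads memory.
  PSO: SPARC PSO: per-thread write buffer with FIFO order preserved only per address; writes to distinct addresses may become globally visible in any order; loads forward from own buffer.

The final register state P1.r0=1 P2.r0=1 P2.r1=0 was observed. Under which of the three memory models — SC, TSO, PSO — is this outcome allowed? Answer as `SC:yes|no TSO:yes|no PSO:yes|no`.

outcome vector order: (P1.r0,P2.r0,P2.r1)
under SC → <0 0 0> <0 0 1> <0 0 2> <0 1 0> <0 1 1> <0 1 2> <1 0 0> <1 0 1> <1 0 2> <1 1 1> <1 1 2>
under TSO → <0 0 0> <0 0 1> <0 0 2> <0 1 0> <0 1 1> <0 1 2> <1 0 0> <1 0 1> <1 0 2> <1 1 1> <1 1 2>
under PSO → <0 0 0> <0 0 1> <0 0 2> <0 1 0> <0 1 1> <0 1 2> <1 0 0> <1 0 1> <1 0 2> <1 1 0> <1 1 1> <1 1 2>
target <1 1 0> ∈ {PSO}

SC:no TSO:no PSO:yes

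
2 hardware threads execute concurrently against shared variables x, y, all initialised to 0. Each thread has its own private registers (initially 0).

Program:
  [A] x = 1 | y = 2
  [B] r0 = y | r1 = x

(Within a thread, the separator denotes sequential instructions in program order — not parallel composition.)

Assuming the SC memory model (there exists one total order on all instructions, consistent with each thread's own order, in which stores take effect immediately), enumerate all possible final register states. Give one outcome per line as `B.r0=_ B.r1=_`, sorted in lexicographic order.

outcome vector order: (B.r0,B.r1)
|SC outcomes| = 3

B.r0=0 B.r1=0
B.r0=0 B.r1=1
B.r0=2 B.r1=1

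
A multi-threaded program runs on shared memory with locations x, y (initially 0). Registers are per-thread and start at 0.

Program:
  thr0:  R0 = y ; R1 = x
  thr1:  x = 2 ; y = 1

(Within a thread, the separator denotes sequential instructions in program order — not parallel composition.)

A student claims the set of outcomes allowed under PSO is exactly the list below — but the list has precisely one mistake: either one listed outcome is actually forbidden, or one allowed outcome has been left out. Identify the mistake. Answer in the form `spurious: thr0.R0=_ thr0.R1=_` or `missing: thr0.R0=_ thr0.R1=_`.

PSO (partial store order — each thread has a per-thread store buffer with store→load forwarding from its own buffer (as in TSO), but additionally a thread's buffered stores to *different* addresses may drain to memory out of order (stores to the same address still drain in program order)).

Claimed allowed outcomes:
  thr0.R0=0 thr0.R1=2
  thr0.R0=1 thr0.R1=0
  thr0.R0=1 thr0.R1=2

missing: thr0.R0=0 thr0.R1=0

outcome vector order: (thr0.R0,thr0.R1)
[PSO] allowed = {00; 02; 10; 12}
PSO∖claimed = {00}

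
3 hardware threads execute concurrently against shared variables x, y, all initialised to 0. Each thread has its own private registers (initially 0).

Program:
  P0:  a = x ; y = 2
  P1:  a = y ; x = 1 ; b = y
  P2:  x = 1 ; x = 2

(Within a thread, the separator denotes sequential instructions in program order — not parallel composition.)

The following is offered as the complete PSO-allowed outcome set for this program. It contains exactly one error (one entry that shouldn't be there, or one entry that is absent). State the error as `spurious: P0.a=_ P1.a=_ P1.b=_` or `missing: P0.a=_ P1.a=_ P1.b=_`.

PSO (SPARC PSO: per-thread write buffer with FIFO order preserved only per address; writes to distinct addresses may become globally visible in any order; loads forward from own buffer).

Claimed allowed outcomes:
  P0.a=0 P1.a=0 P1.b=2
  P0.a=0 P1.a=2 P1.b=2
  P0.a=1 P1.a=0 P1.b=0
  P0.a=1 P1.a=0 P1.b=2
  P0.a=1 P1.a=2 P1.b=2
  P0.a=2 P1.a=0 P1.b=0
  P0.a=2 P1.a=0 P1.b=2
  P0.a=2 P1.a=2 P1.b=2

missing: P0.a=0 P1.a=0 P1.b=0

outcome vector order: (P0.a,P1.a,P1.b)
under PSO → <0 0 0> <0 0 2> <0 2 2> <1 0 0> <1 0 2> <1 2 2> <2 0 0> <2 0 2> <2 2 2>
PSO∖claimed = {<0 0 0>}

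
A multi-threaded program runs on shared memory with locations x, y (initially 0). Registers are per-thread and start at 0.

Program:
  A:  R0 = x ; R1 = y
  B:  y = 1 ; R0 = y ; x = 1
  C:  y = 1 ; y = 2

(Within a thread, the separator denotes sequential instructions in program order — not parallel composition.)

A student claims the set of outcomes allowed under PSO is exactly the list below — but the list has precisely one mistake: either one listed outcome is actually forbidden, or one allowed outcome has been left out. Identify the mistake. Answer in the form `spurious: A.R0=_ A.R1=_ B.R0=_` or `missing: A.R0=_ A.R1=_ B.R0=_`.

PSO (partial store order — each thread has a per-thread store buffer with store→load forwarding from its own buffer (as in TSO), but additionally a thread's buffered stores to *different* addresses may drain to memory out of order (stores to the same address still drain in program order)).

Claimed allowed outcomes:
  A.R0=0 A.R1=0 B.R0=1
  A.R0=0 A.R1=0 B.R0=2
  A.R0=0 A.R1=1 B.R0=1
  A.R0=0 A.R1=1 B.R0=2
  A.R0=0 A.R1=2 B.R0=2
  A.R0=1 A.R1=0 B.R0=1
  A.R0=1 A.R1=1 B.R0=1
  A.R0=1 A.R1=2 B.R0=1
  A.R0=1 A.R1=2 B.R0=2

outcome vector order: (A.R0,A.R1,B.R0)
PSO (10): 0/0/1; 0/0/2; 0/1/1; 0/1/2; 0/2/1; 0/2/2; 1/0/1; 1/1/1; 1/2/1; 1/2/2
PSO∖claimed = {0/2/1}

missing: A.R0=0 A.R1=2 B.R0=1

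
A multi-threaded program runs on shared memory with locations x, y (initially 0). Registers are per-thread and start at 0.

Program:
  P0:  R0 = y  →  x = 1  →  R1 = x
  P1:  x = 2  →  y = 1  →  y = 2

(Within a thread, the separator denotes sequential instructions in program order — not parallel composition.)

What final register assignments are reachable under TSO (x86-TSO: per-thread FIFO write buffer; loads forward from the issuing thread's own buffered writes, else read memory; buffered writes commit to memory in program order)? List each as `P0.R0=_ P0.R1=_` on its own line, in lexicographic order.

P0.R0=0 P0.R1=1
P0.R0=0 P0.R1=2
P0.R0=1 P0.R1=1
P0.R0=2 P0.R1=1

outcome vector order: (P0.R0,P0.R1)
|TSO outcomes| = 4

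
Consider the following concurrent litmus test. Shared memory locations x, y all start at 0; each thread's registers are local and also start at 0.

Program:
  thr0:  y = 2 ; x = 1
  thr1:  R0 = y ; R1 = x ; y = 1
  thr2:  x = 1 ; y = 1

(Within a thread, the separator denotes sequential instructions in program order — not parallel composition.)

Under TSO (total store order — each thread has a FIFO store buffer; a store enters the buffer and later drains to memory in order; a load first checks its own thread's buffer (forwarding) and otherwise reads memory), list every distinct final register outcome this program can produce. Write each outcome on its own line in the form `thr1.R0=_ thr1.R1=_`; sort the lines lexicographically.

outcome vector order: (thr1.R0,thr1.R1)
|TSO outcomes| = 5

thr1.R0=0 thr1.R1=0
thr1.R0=0 thr1.R1=1
thr1.R0=1 thr1.R1=1
thr1.R0=2 thr1.R1=0
thr1.R0=2 thr1.R1=1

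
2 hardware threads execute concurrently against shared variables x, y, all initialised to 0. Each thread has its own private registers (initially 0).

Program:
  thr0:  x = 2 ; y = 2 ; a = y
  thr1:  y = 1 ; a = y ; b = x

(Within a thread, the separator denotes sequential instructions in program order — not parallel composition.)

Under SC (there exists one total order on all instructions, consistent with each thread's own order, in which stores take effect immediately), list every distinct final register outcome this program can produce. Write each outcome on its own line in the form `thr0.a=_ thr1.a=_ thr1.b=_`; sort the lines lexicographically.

thr0.a=1 thr1.a=1 thr1.b=2
thr0.a=2 thr1.a=1 thr1.b=0
thr0.a=2 thr1.a=1 thr1.b=2
thr0.a=2 thr1.a=2 thr1.b=2

outcome vector order: (thr0.a,thr1.a,thr1.b)
|SC outcomes| = 4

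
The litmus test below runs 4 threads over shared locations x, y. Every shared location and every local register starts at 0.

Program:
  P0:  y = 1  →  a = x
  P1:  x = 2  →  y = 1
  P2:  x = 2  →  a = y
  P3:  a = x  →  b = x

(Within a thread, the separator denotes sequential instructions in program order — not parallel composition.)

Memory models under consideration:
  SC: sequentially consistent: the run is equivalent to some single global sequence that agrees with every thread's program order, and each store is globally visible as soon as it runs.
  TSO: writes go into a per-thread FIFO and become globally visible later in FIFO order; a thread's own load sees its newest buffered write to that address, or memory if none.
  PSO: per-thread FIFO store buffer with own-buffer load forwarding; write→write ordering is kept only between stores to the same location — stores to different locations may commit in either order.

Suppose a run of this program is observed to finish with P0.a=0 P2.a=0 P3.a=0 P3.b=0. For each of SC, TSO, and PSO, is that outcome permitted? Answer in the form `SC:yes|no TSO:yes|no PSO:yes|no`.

outcome vector order: (P0.a,P2.a,P3.a,P3.b)
SC: 9 outcomes — {0/1/0/0 0/1/0/2 0/1/2/2 2/0/0/0 2/0/0/2 2/0/2/2 2/1/0/0 2/1/0/2 2/1/2/2}
TSO: 12 outcomes — {0/0/0/0 0/0/0/2 0/0/2/2 0/1/0/0 0/1/0/2 0/1/2/2 2/0/0/0 2/0/0/2 2/0/2/2 2/1/0/0 2/1/0/2 2/1/2/2}
PSO: 12 outcomes — {0/0/0/0 0/0/0/2 0/0/2/2 0/1/0/0 0/1/0/2 0/1/2/2 2/0/0/0 2/0/0/2 2/0/2/2 2/1/0/0 2/1/0/2 2/1/2/2}
target 0/0/0/0 ∈ {TSO,PSO}

SC:no TSO:yes PSO:yes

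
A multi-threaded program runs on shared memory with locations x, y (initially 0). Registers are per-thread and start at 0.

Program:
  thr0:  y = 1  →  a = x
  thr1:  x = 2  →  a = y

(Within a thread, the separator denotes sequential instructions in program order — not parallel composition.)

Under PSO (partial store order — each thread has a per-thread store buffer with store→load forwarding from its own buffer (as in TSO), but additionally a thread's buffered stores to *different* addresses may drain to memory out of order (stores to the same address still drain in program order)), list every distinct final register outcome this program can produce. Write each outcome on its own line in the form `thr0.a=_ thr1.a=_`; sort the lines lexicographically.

outcome vector order: (thr0.a,thr1.a)
|PSO outcomes| = 4

thr0.a=0 thr1.a=0
thr0.a=0 thr1.a=1
thr0.a=2 thr1.a=0
thr0.a=2 thr1.a=1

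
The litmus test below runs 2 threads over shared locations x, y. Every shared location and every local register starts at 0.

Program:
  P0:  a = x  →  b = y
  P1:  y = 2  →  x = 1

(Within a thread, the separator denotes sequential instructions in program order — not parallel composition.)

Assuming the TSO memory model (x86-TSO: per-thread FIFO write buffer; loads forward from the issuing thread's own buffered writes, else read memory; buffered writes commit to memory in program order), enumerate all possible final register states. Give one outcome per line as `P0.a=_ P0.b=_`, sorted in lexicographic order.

outcome vector order: (P0.a,P0.b)
|TSO outcomes| = 3

P0.a=0 P0.b=0
P0.a=0 P0.b=2
P0.a=1 P0.b=2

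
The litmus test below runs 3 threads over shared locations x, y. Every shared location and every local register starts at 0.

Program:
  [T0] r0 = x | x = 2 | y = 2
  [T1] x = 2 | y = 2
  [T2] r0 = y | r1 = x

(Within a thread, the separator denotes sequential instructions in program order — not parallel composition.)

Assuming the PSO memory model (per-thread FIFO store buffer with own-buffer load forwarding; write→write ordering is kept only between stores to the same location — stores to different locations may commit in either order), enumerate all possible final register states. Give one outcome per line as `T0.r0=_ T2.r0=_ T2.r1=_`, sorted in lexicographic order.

T0.r0=0 T2.r0=0 T2.r1=0
T0.r0=0 T2.r0=0 T2.r1=2
T0.r0=0 T2.r0=2 T2.r1=0
T0.r0=0 T2.r0=2 T2.r1=2
T0.r0=2 T2.r0=0 T2.r1=0
T0.r0=2 T2.r0=0 T2.r1=2
T0.r0=2 T2.r0=2 T2.r1=0
T0.r0=2 T2.r0=2 T2.r1=2

outcome vector order: (T0.r0,T2.r0,T2.r1)
|PSO outcomes| = 8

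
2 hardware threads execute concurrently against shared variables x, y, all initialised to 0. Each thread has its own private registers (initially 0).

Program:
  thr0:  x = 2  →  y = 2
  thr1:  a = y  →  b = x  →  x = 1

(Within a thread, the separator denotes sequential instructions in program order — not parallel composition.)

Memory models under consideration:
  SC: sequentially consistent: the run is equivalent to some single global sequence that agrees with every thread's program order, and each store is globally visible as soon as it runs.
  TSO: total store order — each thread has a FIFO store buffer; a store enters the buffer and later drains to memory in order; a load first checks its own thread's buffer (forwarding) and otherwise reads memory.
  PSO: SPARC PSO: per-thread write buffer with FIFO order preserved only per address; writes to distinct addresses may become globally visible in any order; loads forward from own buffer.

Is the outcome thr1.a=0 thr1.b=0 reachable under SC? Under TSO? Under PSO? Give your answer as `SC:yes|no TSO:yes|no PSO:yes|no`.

SC:yes TSO:yes PSO:yes

outcome vector order: (thr1.a,thr1.b)
SC (3): (0,0); (0,2); (2,2)
TSO (3): (0,0); (0,2); (2,2)
PSO (4): (0,0); (0,2); (2,0); (2,2)
target (0,0) ∈ {SC,TSO,PSO}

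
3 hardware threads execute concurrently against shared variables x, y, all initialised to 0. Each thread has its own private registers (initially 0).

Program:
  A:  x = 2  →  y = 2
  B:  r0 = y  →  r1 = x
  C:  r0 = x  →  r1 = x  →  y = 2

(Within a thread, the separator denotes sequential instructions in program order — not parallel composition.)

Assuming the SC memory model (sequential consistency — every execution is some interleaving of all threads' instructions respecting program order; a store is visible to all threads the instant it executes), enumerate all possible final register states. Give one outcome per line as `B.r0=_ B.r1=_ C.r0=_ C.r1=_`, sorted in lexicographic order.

outcome vector order: (B.r0,B.r1,C.r0,C.r1)
|SC outcomes| = 10

B.r0=0 B.r1=0 C.r0=0 C.r1=0
B.r0=0 B.r1=0 C.r0=0 C.r1=2
B.r0=0 B.r1=0 C.r0=2 C.r1=2
B.r0=0 B.r1=2 C.r0=0 C.r1=0
B.r0=0 B.r1=2 C.r0=0 C.r1=2
B.r0=0 B.r1=2 C.r0=2 C.r1=2
B.r0=2 B.r1=0 C.r0=0 C.r1=0
B.r0=2 B.r1=2 C.r0=0 C.r1=0
B.r0=2 B.r1=2 C.r0=0 C.r1=2
B.r0=2 B.r1=2 C.r0=2 C.r1=2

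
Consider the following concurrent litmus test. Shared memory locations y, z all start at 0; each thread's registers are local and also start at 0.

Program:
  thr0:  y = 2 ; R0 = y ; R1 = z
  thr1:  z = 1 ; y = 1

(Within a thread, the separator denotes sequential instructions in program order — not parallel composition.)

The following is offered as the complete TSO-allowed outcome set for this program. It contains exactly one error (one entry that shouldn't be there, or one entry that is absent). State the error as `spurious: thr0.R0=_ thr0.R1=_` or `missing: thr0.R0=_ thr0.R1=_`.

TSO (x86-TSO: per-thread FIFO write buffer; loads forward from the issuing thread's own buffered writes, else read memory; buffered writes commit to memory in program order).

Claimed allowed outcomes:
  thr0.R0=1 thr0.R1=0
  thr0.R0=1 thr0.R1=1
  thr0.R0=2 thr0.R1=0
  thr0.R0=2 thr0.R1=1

spurious: thr0.R0=1 thr0.R1=0

outcome vector order: (thr0.R0,thr0.R1)
under TSO → 1/1 2/0 2/1
claimed∖TSO = {1/0}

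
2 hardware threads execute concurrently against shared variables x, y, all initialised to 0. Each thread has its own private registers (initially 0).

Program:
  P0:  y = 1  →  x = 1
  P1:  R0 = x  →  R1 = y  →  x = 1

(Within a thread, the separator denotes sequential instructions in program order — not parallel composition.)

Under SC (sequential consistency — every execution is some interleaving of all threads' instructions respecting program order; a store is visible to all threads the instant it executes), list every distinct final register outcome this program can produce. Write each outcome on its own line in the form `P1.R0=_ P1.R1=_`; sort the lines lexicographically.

outcome vector order: (P1.R0,P1.R1)
|SC outcomes| = 3

P1.R0=0 P1.R1=0
P1.R0=0 P1.R1=1
P1.R0=1 P1.R1=1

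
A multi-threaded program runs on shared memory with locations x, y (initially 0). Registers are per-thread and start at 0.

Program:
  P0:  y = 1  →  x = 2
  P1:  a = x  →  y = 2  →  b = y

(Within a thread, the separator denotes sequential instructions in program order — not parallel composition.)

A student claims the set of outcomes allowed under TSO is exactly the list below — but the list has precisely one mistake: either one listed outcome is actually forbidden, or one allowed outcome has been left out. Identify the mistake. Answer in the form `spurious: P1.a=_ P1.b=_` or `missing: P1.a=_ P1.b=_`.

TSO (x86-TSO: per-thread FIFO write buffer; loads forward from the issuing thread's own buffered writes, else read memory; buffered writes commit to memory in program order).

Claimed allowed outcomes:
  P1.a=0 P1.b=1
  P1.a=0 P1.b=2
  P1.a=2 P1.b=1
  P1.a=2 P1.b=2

spurious: P1.a=2 P1.b=1

outcome vector order: (P1.a,P1.b)
under TSO → 0/1 0/2 2/2
claimed∖TSO = {2/1}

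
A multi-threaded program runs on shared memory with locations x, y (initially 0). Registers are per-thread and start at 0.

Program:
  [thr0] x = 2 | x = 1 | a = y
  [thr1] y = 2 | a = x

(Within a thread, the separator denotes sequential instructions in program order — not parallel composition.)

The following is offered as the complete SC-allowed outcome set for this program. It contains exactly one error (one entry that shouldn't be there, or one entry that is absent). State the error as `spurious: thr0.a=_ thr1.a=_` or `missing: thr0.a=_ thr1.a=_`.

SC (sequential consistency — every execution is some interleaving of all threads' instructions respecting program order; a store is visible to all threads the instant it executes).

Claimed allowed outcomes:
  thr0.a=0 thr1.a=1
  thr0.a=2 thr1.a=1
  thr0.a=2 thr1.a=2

missing: thr0.a=2 thr1.a=0

outcome vector order: (thr0.a,thr1.a)
SC: 4 outcomes — {(0,1); (2,0); (2,1); (2,2)}
SC∖claimed = {(2,0)}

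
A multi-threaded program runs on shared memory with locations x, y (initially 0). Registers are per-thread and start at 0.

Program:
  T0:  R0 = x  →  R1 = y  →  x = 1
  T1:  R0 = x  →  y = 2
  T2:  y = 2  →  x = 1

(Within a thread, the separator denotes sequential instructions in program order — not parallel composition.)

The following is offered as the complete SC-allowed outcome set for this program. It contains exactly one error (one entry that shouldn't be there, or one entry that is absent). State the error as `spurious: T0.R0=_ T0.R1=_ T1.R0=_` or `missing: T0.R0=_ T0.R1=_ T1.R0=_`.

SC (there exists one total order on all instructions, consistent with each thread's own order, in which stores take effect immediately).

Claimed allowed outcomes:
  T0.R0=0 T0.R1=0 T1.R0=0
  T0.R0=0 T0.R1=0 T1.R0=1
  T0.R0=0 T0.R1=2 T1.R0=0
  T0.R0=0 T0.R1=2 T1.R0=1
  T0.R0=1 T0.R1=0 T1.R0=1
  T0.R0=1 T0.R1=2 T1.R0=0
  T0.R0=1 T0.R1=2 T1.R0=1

spurious: T0.R0=1 T0.R1=0 T1.R0=1

outcome vector order: (T0.R0,T0.R1,T1.R0)
under SC → 0/0/0 0/0/1 0/2/0 0/2/1 1/2/0 1/2/1
claimed∖SC = {1/0/1}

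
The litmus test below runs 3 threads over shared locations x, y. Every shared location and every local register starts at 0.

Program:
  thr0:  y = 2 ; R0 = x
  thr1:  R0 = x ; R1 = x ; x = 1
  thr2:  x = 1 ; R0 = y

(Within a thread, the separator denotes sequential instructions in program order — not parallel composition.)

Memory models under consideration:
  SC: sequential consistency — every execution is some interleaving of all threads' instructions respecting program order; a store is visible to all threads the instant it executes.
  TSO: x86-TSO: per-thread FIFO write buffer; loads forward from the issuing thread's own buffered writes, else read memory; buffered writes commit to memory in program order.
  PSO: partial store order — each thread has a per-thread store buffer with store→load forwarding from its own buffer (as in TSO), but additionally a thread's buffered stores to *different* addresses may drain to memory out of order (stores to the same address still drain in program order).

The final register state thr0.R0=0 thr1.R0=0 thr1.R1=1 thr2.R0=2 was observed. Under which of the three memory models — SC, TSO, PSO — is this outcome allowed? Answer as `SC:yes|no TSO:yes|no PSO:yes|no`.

SC:yes TSO:yes PSO:yes

outcome vector order: (thr0.R0,thr1.R0,thr1.R1,thr2.R0)
[SC] allowed = {0/0/0/2; 0/0/1/2; 0/1/1/2; 1/0/0/0; 1/0/0/2; 1/0/1/0; 1/0/1/2; 1/1/1/0; 1/1/1/2}
[TSO] allowed = {0/0/0/0; 0/0/0/2; 0/0/1/0; 0/0/1/2; 0/1/1/0; 0/1/1/2; 1/0/0/0; 1/0/0/2; 1/0/1/0; 1/0/1/2; 1/1/1/0; 1/1/1/2}
[PSO] allowed = {0/0/0/0; 0/0/0/2; 0/0/1/0; 0/0/1/2; 0/1/1/0; 0/1/1/2; 1/0/0/0; 1/0/0/2; 1/0/1/0; 1/0/1/2; 1/1/1/0; 1/1/1/2}
target 0/0/1/2 ∈ {SC,TSO,PSO}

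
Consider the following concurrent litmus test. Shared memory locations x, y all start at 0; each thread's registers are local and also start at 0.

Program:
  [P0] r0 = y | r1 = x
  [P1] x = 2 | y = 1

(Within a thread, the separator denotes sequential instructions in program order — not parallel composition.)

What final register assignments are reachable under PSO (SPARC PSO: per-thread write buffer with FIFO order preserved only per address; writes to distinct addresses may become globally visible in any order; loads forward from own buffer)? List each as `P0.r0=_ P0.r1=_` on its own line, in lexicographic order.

P0.r0=0 P0.r1=0
P0.r0=0 P0.r1=2
P0.r0=1 P0.r1=0
P0.r0=1 P0.r1=2

outcome vector order: (P0.r0,P0.r1)
|PSO outcomes| = 4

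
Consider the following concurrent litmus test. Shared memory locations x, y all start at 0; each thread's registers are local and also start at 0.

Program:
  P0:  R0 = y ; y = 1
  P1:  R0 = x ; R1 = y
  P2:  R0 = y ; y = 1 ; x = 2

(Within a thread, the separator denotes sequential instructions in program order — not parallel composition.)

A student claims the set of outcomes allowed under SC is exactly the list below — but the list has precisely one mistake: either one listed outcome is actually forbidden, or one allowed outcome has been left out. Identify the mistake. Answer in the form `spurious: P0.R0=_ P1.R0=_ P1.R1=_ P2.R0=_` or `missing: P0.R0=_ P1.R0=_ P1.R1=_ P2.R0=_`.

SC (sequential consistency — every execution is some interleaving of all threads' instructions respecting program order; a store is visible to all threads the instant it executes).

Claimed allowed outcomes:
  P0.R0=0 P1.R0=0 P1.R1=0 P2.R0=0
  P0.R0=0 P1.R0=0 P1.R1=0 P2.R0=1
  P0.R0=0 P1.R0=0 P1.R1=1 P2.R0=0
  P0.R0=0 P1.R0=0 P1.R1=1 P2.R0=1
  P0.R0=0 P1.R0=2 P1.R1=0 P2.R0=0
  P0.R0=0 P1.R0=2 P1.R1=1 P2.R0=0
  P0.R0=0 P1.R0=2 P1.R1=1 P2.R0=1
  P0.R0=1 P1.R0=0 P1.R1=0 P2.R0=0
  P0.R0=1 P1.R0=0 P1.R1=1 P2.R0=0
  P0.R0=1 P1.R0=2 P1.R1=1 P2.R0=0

spurious: P0.R0=0 P1.R0=2 P1.R1=0 P2.R0=0

outcome vector order: (P0.R0,P1.R0,P1.R1,P2.R0)
[SC] allowed = {0/0/0/0 0/0/0/1 0/0/1/0 0/0/1/1 0/2/1/0 0/2/1/1 1/0/0/0 1/0/1/0 1/2/1/0}
claimed∖SC = {0/2/0/0}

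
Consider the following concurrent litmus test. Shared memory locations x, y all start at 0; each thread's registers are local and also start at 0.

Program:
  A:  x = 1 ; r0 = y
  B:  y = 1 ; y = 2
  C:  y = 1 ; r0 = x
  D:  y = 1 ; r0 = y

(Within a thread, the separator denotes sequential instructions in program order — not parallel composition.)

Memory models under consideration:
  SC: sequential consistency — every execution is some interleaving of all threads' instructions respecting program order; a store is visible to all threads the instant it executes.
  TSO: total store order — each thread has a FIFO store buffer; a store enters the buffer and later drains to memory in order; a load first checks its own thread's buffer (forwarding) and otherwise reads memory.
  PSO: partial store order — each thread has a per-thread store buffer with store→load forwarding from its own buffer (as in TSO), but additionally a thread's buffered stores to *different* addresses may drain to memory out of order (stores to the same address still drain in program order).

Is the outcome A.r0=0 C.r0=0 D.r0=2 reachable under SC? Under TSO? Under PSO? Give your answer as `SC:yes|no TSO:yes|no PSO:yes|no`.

SC:no TSO:yes PSO:yes

outcome vector order: (A.r0,C.r0,D.r0)
under SC → 0/1/1, 0/1/2, 1/0/1, 1/0/2, 1/1/1, 1/1/2, 2/0/1, 2/0/2, 2/1/1, 2/1/2
under TSO → 0/0/1, 0/0/2, 0/1/1, 0/1/2, 1/0/1, 1/0/2, 1/1/1, 1/1/2, 2/0/1, 2/0/2, 2/1/1, 2/1/2
under PSO → 0/0/1, 0/0/2, 0/1/1, 0/1/2, 1/0/1, 1/0/2, 1/1/1, 1/1/2, 2/0/1, 2/0/2, 2/1/1, 2/1/2
target 0/0/2 ∈ {TSO,PSO}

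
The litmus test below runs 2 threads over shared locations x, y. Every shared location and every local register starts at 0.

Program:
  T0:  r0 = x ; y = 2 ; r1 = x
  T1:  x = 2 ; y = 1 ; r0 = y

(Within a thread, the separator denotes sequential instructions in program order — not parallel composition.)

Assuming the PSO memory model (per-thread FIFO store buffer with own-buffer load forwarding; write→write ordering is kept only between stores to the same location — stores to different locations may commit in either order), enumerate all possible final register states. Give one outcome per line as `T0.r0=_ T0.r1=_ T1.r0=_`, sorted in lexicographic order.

T0.r0=0 T0.r1=0 T1.r0=1
T0.r0=0 T0.r1=0 T1.r0=2
T0.r0=0 T0.r1=2 T1.r0=1
T0.r0=0 T0.r1=2 T1.r0=2
T0.r0=2 T0.r1=2 T1.r0=1
T0.r0=2 T0.r1=2 T1.r0=2

outcome vector order: (T0.r0,T0.r1,T1.r0)
|PSO outcomes| = 6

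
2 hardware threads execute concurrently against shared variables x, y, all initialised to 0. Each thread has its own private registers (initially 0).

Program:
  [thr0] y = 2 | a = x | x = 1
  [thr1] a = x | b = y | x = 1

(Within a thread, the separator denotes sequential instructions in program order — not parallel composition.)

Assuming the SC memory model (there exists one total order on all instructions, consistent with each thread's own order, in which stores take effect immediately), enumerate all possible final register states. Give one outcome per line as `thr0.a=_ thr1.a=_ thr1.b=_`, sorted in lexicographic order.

outcome vector order: (thr0.a,thr1.a,thr1.b)
|SC outcomes| = 5

thr0.a=0 thr1.a=0 thr1.b=0
thr0.a=0 thr1.a=0 thr1.b=2
thr0.a=0 thr1.a=1 thr1.b=2
thr0.a=1 thr1.a=0 thr1.b=0
thr0.a=1 thr1.a=0 thr1.b=2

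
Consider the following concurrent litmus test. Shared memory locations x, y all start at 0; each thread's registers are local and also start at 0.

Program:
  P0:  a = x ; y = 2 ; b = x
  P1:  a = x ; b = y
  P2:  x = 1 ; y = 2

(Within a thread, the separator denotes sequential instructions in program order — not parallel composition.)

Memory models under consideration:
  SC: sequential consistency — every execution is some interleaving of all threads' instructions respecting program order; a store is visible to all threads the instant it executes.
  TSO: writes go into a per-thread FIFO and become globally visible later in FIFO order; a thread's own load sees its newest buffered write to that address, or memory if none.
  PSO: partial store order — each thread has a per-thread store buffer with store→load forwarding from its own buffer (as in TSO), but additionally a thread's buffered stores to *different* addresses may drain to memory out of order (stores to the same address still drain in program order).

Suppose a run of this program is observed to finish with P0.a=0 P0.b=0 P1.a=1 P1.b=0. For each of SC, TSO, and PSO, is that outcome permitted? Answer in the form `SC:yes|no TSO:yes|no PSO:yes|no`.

SC:no TSO:yes PSO:yes

outcome vector order: (P0.a,P0.b,P1.a,P1.b)
SC: 11 outcomes — {0/0/0/0 0/0/0/2 0/0/1/2 0/1/0/0 0/1/0/2 0/1/1/0 0/1/1/2 1/1/0/0 1/1/0/2 1/1/1/0 1/1/1/2}
TSO: 12 outcomes — {0/0/0/0 0/0/0/2 0/0/1/0 0/0/1/2 0/1/0/0 0/1/0/2 0/1/1/0 0/1/1/2 1/1/0/0 1/1/0/2 1/1/1/0 1/1/1/2}
PSO: 12 outcomes — {0/0/0/0 0/0/0/2 0/0/1/0 0/0/1/2 0/1/0/0 0/1/0/2 0/1/1/0 0/1/1/2 1/1/0/0 1/1/0/2 1/1/1/0 1/1/1/2}
target 0/0/1/0 ∈ {TSO,PSO}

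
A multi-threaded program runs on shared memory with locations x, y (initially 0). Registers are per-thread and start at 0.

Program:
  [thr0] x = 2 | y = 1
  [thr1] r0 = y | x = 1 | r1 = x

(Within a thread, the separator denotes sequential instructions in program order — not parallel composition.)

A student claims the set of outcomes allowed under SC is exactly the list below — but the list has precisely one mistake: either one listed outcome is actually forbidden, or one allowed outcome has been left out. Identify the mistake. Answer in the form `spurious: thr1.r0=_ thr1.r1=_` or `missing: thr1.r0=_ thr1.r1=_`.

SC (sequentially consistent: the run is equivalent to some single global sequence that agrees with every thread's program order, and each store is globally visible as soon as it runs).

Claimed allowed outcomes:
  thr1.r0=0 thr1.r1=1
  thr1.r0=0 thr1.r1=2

missing: thr1.r0=1 thr1.r1=1

outcome vector order: (thr1.r0,thr1.r1)
[SC] allowed = {(0,1), (0,2), (1,1)}
SC∖claimed = {(1,1)}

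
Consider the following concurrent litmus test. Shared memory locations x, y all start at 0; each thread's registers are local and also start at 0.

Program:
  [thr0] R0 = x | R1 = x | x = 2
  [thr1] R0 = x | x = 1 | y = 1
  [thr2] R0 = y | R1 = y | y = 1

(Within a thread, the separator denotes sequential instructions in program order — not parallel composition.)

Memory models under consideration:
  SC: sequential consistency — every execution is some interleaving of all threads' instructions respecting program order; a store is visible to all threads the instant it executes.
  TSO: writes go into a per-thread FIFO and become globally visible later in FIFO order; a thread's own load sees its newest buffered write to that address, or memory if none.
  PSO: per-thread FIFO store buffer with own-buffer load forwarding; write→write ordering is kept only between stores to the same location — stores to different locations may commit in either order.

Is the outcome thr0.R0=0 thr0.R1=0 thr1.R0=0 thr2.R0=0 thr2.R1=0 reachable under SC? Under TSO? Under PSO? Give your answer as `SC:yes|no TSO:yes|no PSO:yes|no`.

SC:yes TSO:yes PSO:yes

outcome vector order: (thr0.R0,thr0.R1,thr1.R0,thr2.R0,thr2.R1)
SC (12): (0,0,0,0,0); (0,0,0,0,1); (0,0,0,1,1); (0,0,2,0,0); (0,0,2,0,1); (0,0,2,1,1); (0,1,0,0,0); (0,1,0,0,1); (0,1,0,1,1); (1,1,0,0,0); (1,1,0,0,1); (1,1,0,1,1)
TSO (12): (0,0,0,0,0); (0,0,0,0,1); (0,0,0,1,1); (0,0,2,0,0); (0,0,2,0,1); (0,0,2,1,1); (0,1,0,0,0); (0,1,0,0,1); (0,1,0,1,1); (1,1,0,0,0); (1,1,0,0,1); (1,1,0,1,1)
PSO (12): (0,0,0,0,0); (0,0,0,0,1); (0,0,0,1,1); (0,0,2,0,0); (0,0,2,0,1); (0,0,2,1,1); (0,1,0,0,0); (0,1,0,0,1); (0,1,0,1,1); (1,1,0,0,0); (1,1,0,0,1); (1,1,0,1,1)
target (0,0,0,0,0) ∈ {SC,TSO,PSO}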